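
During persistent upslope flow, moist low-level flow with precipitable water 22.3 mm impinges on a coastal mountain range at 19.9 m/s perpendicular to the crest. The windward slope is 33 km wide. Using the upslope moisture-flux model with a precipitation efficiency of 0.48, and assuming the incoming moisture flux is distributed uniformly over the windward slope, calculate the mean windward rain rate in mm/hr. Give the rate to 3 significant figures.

Incoming column moisture flux per unit ridge length: F = V × PW = 19.9 × 22.3 = 443.77 mm·m/s.
Spread over the 33 km slope with efficiency ε = 0.48: R = ε·F/W = 0.48 × 443.77 / 33000 m = 6.455e-03 mm/s.
R = 6.455e-03 × 3600 = 23.2 mm/hr.

R ≈ 23.2 mm/hr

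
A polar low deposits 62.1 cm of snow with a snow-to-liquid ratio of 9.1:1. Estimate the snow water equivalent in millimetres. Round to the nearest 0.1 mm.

SWE = snow depth / ratio = 62.1 cm / 9.1 = 6.824 cm = 68.2 mm.

SWE ≈ 68.2 mm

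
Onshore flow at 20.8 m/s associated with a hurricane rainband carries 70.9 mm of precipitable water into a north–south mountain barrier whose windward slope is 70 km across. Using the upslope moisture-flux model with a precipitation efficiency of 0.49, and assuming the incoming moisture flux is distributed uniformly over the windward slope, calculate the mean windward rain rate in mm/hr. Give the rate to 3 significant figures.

R ≈ 37.2 mm/hr

Incoming column moisture flux per unit ridge length: F = V × PW = 20.8 × 70.9 = 1474.72 mm·m/s.
Spread over the 70 km slope with efficiency ε = 0.49: R = ε·F/W = 0.49 × 1474.72 / 70000 m = 1.032e-02 mm/s.
R = 1.032e-02 × 3600 = 37.2 mm/hr.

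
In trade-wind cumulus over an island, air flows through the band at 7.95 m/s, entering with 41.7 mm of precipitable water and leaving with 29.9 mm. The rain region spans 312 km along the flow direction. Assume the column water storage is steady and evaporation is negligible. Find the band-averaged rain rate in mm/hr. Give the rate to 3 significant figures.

R ≈ 1.08 mm/hr

Column moisture flux per unit crosswind length is F = V × PW.
Inflow: F_in = 7.95 × 41.7 = 331.515 mm·m/s
Outflow: F_out = 7.95 × 29.9 = 237.705 mm·m/s
Steady-state rate R = (F_in − F_out)/L = (331.515 − 237.705) / 312000 m = 3.007e-04 mm/s.
R = 3.007e-04 × 3600 = 1.08 mm/hr.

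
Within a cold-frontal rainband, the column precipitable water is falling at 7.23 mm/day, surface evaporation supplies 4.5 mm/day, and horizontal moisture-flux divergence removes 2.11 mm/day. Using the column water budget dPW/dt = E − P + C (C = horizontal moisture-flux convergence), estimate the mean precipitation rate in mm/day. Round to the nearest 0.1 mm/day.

dPW/dt = -7.23 mm/day.
P = E + C − dPW/dt = 4.5 + (-2.11) − (-7.23) = 9.6 mm/day.

P ≈ 9.6 mm/day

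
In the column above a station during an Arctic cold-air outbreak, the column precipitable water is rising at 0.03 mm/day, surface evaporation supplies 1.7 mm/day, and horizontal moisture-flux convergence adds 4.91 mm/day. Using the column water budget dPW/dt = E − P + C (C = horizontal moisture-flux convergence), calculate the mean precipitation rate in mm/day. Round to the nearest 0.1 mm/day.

P ≈ 6.6 mm/day

dPW/dt = +0.03 mm/day.
P = E + C − dPW/dt = 1.7 + (4.91) − (+0.03) = 6.6 mm/day.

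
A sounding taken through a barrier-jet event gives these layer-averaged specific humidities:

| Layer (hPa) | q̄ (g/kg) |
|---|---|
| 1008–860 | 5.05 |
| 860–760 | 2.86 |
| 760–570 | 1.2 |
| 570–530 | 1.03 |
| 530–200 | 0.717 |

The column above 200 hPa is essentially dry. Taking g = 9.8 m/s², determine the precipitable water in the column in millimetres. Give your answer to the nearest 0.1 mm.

Precipitable water is the column-integrated vapour mass per unit area: PW = (1/g) Σ q̄ Δp, with q in kg/kg and Δp in Pa (1 kg/m² of water = 1 mm).
Layer 1008–860 hPa: Δp = 148 hPa = 14800 Pa, q̄ = 0.00505 kg/kg → 0.00505 × 14800 / 9.8 = 7.63 mm
Layer 860–760 hPa: Δp = 100 hPa = 10000 Pa, q̄ = 0.00286 kg/kg → 0.00286 × 10000 / 9.8 = 2.92 mm
Layer 760–570 hPa: Δp = 190 hPa = 19000 Pa, q̄ = 0.0012 kg/kg → 0.0012 × 19000 / 9.8 = 2.33 mm
Layer 570–530 hPa: Δp = 40 hPa = 4000 Pa, q̄ = 0.00103 kg/kg → 0.00103 × 4000 / 9.8 = 0.42 mm
Layer 530–200 hPa: Δp = 330 hPa = 33000 Pa, q̄ = 0.000717 kg/kg → 0.000717 × 33000 / 9.8 = 2.41 mm
PW = 7.63 + 2.92 + 2.33 + 0.42 + 2.41 = 15.71 ≈ 15.7 mm.

PW ≈ 15.7 mm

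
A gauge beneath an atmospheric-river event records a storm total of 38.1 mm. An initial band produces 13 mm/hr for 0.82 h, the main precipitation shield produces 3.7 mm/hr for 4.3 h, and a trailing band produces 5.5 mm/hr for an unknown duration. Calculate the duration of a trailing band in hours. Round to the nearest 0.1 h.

duration ≈ 2.1 h

Known phases: 13 × 0.82 + 3.7 × 4.3 = 10.66 + 15.91 = 26.57 mm.
Remaining depth = 38.1 − 26.57 = 11.53 mm.
Duration = 11.53 / 5.5 = 2.1 h.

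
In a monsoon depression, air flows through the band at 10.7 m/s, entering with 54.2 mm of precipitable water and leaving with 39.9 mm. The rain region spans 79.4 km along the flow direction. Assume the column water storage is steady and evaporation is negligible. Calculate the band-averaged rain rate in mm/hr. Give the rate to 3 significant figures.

R ≈ 6.94 mm/hr

Column moisture flux per unit crosswind length is F = V × PW.
Inflow: F_in = 10.7 × 54.2 = 579.94 mm·m/s
Outflow: F_out = 10.7 × 39.9 = 426.93 mm·m/s
Steady-state rate R = (F_in − F_out)/L = (579.94 − 426.93) / 79400 m = 1.927e-03 mm/s.
R = 1.927e-03 × 3600 = 6.94 mm/hr.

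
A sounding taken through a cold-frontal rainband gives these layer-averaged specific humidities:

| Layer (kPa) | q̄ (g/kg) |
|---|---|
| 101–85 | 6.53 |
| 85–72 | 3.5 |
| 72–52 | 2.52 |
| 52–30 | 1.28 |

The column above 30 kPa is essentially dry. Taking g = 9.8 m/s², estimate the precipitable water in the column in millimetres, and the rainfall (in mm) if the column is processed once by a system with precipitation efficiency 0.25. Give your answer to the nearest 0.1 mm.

PW ≈ 23.3 mm; rainfall ≈ 5.8 mm

Precipitable water is the column-integrated vapour mass per unit area: PW = (1/g) Σ q̄ Δp, with q in kg/kg and Δp in Pa (1 kg/m² of water = 1 mm).
Layer 101–85 kPa: Δp = 160 hPa = 16000 Pa, q̄ = 0.00653 kg/kg → 0.00653 × 16000 / 9.8 = 10.66 mm
Layer 85–72 kPa: Δp = 130 hPa = 13000 Pa, q̄ = 0.0035 kg/kg → 0.0035 × 13000 / 9.8 = 4.64 mm
Layer 72–52 kPa: Δp = 200 hPa = 20000 Pa, q̄ = 0.00252 kg/kg → 0.00252 × 20000 / 9.8 = 5.14 mm
Layer 52–30 kPa: Δp = 220 hPa = 22000 Pa, q̄ = 0.00128 kg/kg → 0.00128 × 22000 / 9.8 = 2.87 mm
PW = 10.66 + 4.64 + 5.14 + 2.87 = 23.31 ≈ 23.3 mm.
Rainfall = ε × PW = 0.25 × 23.3 = 5.8 mm.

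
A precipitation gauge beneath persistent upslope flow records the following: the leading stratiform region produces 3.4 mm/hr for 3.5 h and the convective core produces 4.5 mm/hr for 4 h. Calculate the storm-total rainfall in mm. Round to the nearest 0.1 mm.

total ≈ 29.9 mm

Total = Σ Rᵢ Δtᵢ = 3.4 × 3.5 + 4.5 × 4
      = 11.9 + 18 = 29.9 mm.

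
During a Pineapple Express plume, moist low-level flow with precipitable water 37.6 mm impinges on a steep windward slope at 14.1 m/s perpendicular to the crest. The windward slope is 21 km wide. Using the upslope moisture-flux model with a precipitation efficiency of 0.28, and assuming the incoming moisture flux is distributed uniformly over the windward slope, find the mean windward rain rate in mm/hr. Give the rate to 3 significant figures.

Incoming column moisture flux per unit ridge length: F = V × PW = 14.1 × 37.6 = 530.16 mm·m/s.
Spread over the 21 km slope with efficiency ε = 0.28: R = ε·F/W = 0.28 × 530.16 / 21000 m = 7.069e-03 mm/s.
R = 7.069e-03 × 3600 = 25.4 mm/hr.

R ≈ 25.4 mm/hr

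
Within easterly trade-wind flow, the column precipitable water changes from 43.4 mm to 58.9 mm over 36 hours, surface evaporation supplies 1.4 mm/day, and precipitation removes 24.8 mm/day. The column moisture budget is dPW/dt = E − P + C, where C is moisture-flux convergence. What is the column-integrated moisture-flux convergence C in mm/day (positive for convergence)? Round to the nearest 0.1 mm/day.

dPW/dt = (58.9 − 43.4) mm / (36/24 day) = +10.333 mm/day.
C = dPW/dt − E + P = (+10.333) − 1.4 + 24.8 = 33.7 mm/day.

C ≈ 33.7 mm/day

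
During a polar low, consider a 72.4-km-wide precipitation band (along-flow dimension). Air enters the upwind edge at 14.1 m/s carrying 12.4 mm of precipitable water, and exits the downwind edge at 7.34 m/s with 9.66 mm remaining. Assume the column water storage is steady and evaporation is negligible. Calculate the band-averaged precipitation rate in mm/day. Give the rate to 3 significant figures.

Column moisture flux per unit crosswind length is F = V × PW.
Inflow: F_in = 14.1 × 12.4 = 174.84 mm·m/s
Outflow: F_out = 7.34 × 9.66 = 70.9044 mm·m/s
Steady-state rate R = (F_in − F_out)/L = (174.84 − 70.9044) / 72400 m = 1.436e-03 mm/s.
R = 1.436e-03 × 3600 × 24 = 124 mm/day.

R ≈ 124 mm/day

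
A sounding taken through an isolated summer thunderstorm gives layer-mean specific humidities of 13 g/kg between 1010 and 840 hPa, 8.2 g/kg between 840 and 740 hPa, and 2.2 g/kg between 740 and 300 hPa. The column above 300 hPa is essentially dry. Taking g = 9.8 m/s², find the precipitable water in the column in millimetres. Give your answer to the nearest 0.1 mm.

Precipitable water is the column-integrated vapour mass per unit area: PW = (1/g) Σ q̄ Δp, with q in kg/kg and Δp in Pa (1 kg/m² of water = 1 mm).
Layer 1010–840 hPa: Δp = 170 hPa = 17000 Pa, q̄ = 0.013 kg/kg → 0.013 × 17000 / 9.8 = 22.55 mm
Layer 840–740 hPa: Δp = 100 hPa = 10000 Pa, q̄ = 0.0082 kg/kg → 0.0082 × 10000 / 9.8 = 8.37 mm
Layer 740–300 hPa: Δp = 440 hPa = 44000 Pa, q̄ = 0.0022 kg/kg → 0.0022 × 44000 / 9.8 = 9.88 mm
PW = 22.55 + 8.37 + 9.88 = 40.80 ≈ 40.8 mm.

PW ≈ 40.8 mm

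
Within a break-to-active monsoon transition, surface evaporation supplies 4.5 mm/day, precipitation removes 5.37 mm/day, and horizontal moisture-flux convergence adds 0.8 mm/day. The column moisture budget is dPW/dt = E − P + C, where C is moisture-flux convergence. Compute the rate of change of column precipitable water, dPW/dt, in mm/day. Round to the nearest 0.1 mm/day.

dPW/dt = E − P + C = 4.5 − 5.37 + (0.8) = -0.1 mm/day.

dPW/dt ≈ -0.1 mm/day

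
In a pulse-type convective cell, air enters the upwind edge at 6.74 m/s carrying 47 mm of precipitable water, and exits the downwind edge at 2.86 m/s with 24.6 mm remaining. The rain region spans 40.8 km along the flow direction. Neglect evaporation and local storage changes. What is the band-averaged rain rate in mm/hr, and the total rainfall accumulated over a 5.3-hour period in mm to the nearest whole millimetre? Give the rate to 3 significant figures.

R ≈ 21.7 mm/hr; total ≈ 115 mm

Column moisture flux per unit crosswind length is F = V × PW.
Inflow: F_in = 6.74 × 47 = 316.78 mm·m/s
Outflow: F_out = 2.86 × 24.6 = 70.356 mm·m/s
Steady-state rate R = (F_in − F_out)/L = (316.78 − 70.356) / 40800 m = 6.040e-03 mm/s.
R = 6.040e-03 × 3600 = 21.7 mm/hr.
Over 5.3 h: total = 21.7 × 5.3 = 115.01 ≈ 115 mm.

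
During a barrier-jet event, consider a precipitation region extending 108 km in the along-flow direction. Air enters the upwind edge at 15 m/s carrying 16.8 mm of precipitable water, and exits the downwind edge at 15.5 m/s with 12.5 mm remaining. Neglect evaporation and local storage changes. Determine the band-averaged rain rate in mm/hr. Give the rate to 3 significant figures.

Column moisture flux per unit crosswind length is F = V × PW.
Inflow: F_in = 15 × 16.8 = 252 mm·m/s
Outflow: F_out = 15.5 × 12.5 = 193.75 mm·m/s
Steady-state rate R = (F_in − F_out)/L = (252 − 193.75) / 108000 m = 5.394e-04 mm/s.
R = 5.394e-04 × 3600 = 1.94 mm/hr.

R ≈ 1.94 mm/hr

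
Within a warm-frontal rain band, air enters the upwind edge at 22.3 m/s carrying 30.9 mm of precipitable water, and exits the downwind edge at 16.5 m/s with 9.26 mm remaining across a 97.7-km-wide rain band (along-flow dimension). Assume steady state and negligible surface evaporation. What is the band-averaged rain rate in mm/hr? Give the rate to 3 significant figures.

Column moisture flux per unit crosswind length is F = V × PW.
Inflow: F_in = 22.3 × 30.9 = 689.07 mm·m/s
Outflow: F_out = 16.5 × 9.26 = 152.79 mm·m/s
Steady-state rate R = (F_in − F_out)/L = (689.07 − 152.79) / 97700 m = 5.489e-03 mm/s.
R = 5.489e-03 × 3600 = 19.8 mm/hr.

R ≈ 19.8 mm/hr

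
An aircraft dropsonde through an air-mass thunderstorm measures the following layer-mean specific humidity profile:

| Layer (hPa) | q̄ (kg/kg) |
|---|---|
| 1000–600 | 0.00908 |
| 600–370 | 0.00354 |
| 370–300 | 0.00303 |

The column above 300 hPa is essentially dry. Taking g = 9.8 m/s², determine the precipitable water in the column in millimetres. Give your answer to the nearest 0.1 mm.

PW ≈ 47.5 mm

Precipitable water is the column-integrated vapour mass per unit area: PW = (1/g) Σ q̄ Δp, with q in kg/kg and Δp in Pa (1 kg/m² of water = 1 mm).
Layer 1000–600 hPa: Δp = 400 hPa = 40000 Pa, q̄ = 0.00908 kg/kg → 0.00908 × 40000 / 9.8 = 37.06 mm
Layer 600–370 hPa: Δp = 230 hPa = 23000 Pa, q̄ = 0.00354 kg/kg → 0.00354 × 23000 / 9.8 = 8.31 mm
Layer 370–300 hPa: Δp = 70 hPa = 7000 Pa, q̄ = 0.00303 kg/kg → 0.00303 × 7000 / 9.8 = 2.16 mm
PW = 37.06 + 8.31 + 2.16 = 47.53 ≈ 47.5 mm.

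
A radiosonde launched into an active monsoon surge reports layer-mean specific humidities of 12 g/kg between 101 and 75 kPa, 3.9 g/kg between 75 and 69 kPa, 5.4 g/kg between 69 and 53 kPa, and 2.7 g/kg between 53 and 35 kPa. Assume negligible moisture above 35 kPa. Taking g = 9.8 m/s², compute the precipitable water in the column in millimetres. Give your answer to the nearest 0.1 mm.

Precipitable water is the column-integrated vapour mass per unit area: PW = (1/g) Σ q̄ Δp, with q in kg/kg and Δp in Pa (1 kg/m² of water = 1 mm).
Layer 101–75 kPa: Δp = 260 hPa = 26000 Pa, q̄ = 0.012 kg/kg → 0.012 × 26000 / 9.8 = 31.84 mm
Layer 75–69 kPa: Δp = 60 hPa = 6000 Pa, q̄ = 0.0039 kg/kg → 0.0039 × 6000 / 9.8 = 2.39 mm
Layer 69–53 kPa: Δp = 160 hPa = 16000 Pa, q̄ = 0.0054 kg/kg → 0.0054 × 16000 / 9.8 = 8.82 mm
Layer 53–35 kPa: Δp = 180 hPa = 18000 Pa, q̄ = 0.0027 kg/kg → 0.0027 × 18000 / 9.8 = 4.96 mm
PW = 31.84 + 2.39 + 8.82 + 4.96 = 48.01 ≈ 48.0 mm.

PW ≈ 48.0 mm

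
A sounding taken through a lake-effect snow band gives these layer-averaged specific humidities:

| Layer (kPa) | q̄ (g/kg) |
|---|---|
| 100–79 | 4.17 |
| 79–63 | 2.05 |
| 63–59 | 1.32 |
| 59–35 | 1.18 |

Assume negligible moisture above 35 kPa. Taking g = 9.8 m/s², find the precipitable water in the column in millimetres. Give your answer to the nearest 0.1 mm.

PW ≈ 15.7 mm

Precipitable water is the column-integrated vapour mass per unit area: PW = (1/g) Σ q̄ Δp, with q in kg/kg and Δp in Pa (1 kg/m² of water = 1 mm).
Layer 100–79 kPa: Δp = 210 hPa = 21000 Pa, q̄ = 0.00417 kg/kg → 0.00417 × 21000 / 9.8 = 8.94 mm
Layer 79–63 kPa: Δp = 160 hPa = 16000 Pa, q̄ = 0.00205 kg/kg → 0.00205 × 16000 / 9.8 = 3.35 mm
Layer 63–59 kPa: Δp = 40 hPa = 4000 Pa, q̄ = 0.00132 kg/kg → 0.00132 × 4000 / 9.8 = 0.54 mm
Layer 59–35 kPa: Δp = 240 hPa = 24000 Pa, q̄ = 0.00118 kg/kg → 0.00118 × 24000 / 9.8 = 2.89 mm
PW = 8.94 + 3.35 + 0.54 + 2.89 = 15.72 ≈ 15.7 mm.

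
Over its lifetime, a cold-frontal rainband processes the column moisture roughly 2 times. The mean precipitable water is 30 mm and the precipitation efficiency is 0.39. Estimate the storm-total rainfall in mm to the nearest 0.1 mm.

rainfall ≈ 23.4 mm

Each cycle deposits ε × PW = 0.39 × 30 = 11.7 mm.
Over 2 cycles: 2 × 11.7 = 23.4 mm.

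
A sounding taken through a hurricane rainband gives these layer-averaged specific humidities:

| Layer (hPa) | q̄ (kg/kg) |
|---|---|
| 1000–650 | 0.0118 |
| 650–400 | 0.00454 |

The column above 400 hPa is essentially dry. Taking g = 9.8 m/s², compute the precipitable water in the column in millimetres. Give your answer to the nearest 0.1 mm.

Precipitable water is the column-integrated vapour mass per unit area: PW = (1/g) Σ q̄ Δp, with q in kg/kg and Δp in Pa (1 kg/m² of water = 1 mm).
Layer 1000–650 hPa: Δp = 350 hPa = 35000 Pa, q̄ = 0.0118 kg/kg → 0.0118 × 35000 / 9.8 = 42.14 mm
Layer 650–400 hPa: Δp = 250 hPa = 25000 Pa, q̄ = 0.00454 kg/kg → 0.00454 × 25000 / 9.8 = 11.58 mm
PW = 42.14 + 11.58 = 53.72 ≈ 53.7 mm.

PW ≈ 53.7 mm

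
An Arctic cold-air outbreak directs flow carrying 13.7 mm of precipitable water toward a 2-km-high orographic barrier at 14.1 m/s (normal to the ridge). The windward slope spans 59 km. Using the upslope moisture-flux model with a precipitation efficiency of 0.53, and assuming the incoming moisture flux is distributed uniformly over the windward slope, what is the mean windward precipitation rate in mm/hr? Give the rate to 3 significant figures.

Incoming column moisture flux per unit ridge length: F = V × PW = 14.1 × 13.7 = 193.17 mm·m/s.
Spread over the 59 km slope with efficiency ε = 0.53: R = ε·F/W = 0.53 × 193.17 / 59000 m = 1.735e-03 mm/s.
R = 1.735e-03 × 3600 = 6.25 mm/hr.

R ≈ 6.25 mm/hr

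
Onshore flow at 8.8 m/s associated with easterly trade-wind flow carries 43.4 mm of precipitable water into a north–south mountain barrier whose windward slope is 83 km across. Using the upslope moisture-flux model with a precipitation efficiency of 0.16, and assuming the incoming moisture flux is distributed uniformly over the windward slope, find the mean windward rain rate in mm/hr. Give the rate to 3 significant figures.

R ≈ 2.65 mm/hr

Incoming column moisture flux per unit ridge length: F = V × PW = 8.8 × 43.4 = 381.92 mm·m/s.
Spread over the 83 km slope with efficiency ε = 0.16: R = ε·F/W = 0.16 × 381.92 / 83000 m = 7.362e-04 mm/s.
R = 7.362e-04 × 3600 = 2.65 mm/hr.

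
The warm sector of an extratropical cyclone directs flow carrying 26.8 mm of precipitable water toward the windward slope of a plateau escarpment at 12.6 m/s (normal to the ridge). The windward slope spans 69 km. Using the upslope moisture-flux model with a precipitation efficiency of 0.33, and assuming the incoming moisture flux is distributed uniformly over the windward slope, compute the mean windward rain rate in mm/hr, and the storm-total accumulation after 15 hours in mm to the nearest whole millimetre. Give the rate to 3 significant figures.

R ≈ 5.81 mm/hr; total ≈ 87 mm

Incoming column moisture flux per unit ridge length: F = V × PW = 12.6 × 26.8 = 337.68 mm·m/s.
Spread over the 69 km slope with efficiency ε = 0.33: R = ε·F/W = 0.33 × 337.68 / 69000 m = 1.615e-03 mm/s.
R = 1.615e-03 × 3600 = 5.81 mm/hr.
Over 15 h: total = 5.81 × 15 = 87.15 ≈ 87 mm.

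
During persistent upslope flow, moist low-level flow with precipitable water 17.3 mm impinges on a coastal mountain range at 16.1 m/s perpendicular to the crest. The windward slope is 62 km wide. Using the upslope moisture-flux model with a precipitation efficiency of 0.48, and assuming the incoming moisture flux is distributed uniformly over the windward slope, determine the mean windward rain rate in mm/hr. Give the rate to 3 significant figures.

R ≈ 7.76 mm/hr

Incoming column moisture flux per unit ridge length: F = V × PW = 16.1 × 17.3 = 278.53 mm·m/s.
Spread over the 62 km slope with efficiency ε = 0.48: R = ε·F/W = 0.48 × 278.53 / 62000 m = 2.156e-03 mm/s.
R = 2.156e-03 × 3600 = 7.76 mm/hr.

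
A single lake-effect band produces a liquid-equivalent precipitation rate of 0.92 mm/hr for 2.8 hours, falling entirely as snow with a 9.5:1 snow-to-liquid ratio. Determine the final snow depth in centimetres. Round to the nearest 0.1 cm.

Liquid-equivalent depth = 0.92 × 2.8 = 2.576 mm.
Snow depth = 2.576 mm × 9.5 = 24.472 mm = 2.4 cm.

snow depth ≈ 2.4 cm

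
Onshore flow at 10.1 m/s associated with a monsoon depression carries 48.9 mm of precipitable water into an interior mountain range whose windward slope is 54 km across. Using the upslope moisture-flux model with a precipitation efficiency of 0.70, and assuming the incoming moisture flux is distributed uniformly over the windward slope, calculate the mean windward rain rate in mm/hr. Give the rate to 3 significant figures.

Incoming column moisture flux per unit ridge length: F = V × PW = 10.1 × 48.9 = 493.89 mm·m/s.
Spread over the 54 km slope with efficiency ε = 0.70: R = ε·F/W = 0.70 × 493.89 / 54000 m = 6.402e-03 mm/s.
R = 6.402e-03 × 3600 = 23.0 mm/hr.

R ≈ 23.0 mm/hr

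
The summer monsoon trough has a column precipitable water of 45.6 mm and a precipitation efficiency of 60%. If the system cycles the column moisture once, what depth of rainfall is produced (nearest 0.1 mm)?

rainfall ≈ 27.4 mm

Rainfall = ε × PW = 0.60 × 45.6 = 27.4 mm.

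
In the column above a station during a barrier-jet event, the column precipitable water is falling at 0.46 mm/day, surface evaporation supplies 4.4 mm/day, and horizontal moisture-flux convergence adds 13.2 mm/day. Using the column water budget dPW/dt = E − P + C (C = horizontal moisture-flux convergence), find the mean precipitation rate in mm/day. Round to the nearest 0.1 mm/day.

dPW/dt = -0.46 mm/day.
P = E + C − dPW/dt = 4.4 + (13.2) − (-0.46) = 18.1 mm/day.

P ≈ 18.1 mm/day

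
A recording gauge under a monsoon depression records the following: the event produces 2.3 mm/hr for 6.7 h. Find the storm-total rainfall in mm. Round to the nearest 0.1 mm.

Total = Σ Rᵢ Δtᵢ = 2.3 × 6.7
      = 15.41 = 15.4 mm.

total ≈ 15.4 mm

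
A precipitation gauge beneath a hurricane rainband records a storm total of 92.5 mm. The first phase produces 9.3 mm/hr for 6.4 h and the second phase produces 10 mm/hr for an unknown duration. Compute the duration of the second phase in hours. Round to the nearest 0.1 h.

duration ≈ 3.3 h

Known phases: 9.3 × 6.4 = 59.52 mm.
Remaining depth = 92.5 − 59.52 = 32.98 mm.
Duration = 32.98 / 10 = 3.3 h.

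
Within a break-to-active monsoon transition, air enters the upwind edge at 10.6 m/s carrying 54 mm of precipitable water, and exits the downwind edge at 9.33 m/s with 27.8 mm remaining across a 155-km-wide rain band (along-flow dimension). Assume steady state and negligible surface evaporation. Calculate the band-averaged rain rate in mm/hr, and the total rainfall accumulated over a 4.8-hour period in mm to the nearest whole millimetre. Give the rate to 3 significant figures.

Column moisture flux per unit crosswind length is F = V × PW.
Inflow: F_in = 10.6 × 54 = 572.4 mm·m/s
Outflow: F_out = 9.33 × 27.8 = 259.374 mm·m/s
Steady-state rate R = (F_in − F_out)/L = (572.4 − 259.374) / 155000 m = 2.020e-03 mm/s.
R = 2.020e-03 × 3600 = 7.27 mm/hr.
Over 4.8 h: total = 7.27 × 4.8 = 34.896 ≈ 35 mm.

R ≈ 7.27 mm/hr; total ≈ 35 mm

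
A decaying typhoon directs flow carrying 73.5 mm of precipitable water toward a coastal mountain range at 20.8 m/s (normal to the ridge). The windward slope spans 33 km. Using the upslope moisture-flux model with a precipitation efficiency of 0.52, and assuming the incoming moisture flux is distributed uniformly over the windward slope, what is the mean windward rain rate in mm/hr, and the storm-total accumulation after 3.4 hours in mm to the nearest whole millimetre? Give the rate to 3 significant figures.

Incoming column moisture flux per unit ridge length: F = V × PW = 20.8 × 73.5 = 1528.8 mm·m/s.
Spread over the 33 km slope with efficiency ε = 0.52: R = ε·F/W = 0.52 × 1528.8 / 33000 m = 2.409e-02 mm/s.
R = 2.409e-02 × 3600 = 86.7 mm/hr.
Over 3.4 h: total = 86.7 × 3.4 = 294.78 ≈ 295 mm.

R ≈ 86.7 mm/hr; total ≈ 295 mm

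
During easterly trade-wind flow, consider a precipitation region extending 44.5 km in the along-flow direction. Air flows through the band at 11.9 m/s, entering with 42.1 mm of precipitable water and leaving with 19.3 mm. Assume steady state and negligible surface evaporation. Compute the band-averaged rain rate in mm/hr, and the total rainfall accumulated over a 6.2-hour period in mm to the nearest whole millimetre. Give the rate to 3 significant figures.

Column moisture flux per unit crosswind length is F = V × PW.
Inflow: F_in = 11.9 × 42.1 = 500.99 mm·m/s
Outflow: F_out = 11.9 × 19.3 = 229.67 mm·m/s
Steady-state rate R = (F_in − F_out)/L = (500.99 − 229.67) / 44500 m = 6.097e-03 mm/s.
R = 6.097e-03 × 3600 = 21.9 mm/hr.
Over 6.2 h: total = 21.9 × 6.2 = 135.78 ≈ 136 mm.

R ≈ 21.9 mm/hr; total ≈ 136 mm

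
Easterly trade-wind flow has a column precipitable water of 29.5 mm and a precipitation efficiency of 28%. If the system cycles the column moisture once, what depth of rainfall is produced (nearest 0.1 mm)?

Rainfall = ε × PW = 0.28 × 29.5 = 8.3 mm.

rainfall ≈ 8.3 mm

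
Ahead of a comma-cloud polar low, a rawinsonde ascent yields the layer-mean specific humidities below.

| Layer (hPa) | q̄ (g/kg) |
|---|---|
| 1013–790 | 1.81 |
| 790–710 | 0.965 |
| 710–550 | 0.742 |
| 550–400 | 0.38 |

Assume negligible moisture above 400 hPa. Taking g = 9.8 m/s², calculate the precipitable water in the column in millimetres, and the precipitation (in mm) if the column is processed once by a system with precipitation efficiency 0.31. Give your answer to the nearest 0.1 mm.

PW ≈ 6.7 mm; precipitation ≈ 2.1 mm

Precipitable water is the column-integrated vapour mass per unit area: PW = (1/g) Σ q̄ Δp, with q in kg/kg and Δp in Pa (1 kg/m² of water = 1 mm).
Layer 1013–790 hPa: Δp = 223 hPa = 22300 Pa, q̄ = 0.00181 kg/kg → 0.00181 × 22300 / 9.8 = 4.12 mm
Layer 790–710 hPa: Δp = 80 hPa = 8000 Pa, q̄ = 0.000965 kg/kg → 0.000965 × 8000 / 9.8 = 0.79 mm
Layer 710–550 hPa: Δp = 160 hPa = 16000 Pa, q̄ = 0.000742 kg/kg → 0.000742 × 16000 / 9.8 = 1.21 mm
Layer 550–400 hPa: Δp = 150 hPa = 15000 Pa, q̄ = 0.00038 kg/kg → 0.00038 × 15000 / 9.8 = 0.58 mm
PW = 4.12 + 0.79 + 1.21 + 0.58 = 6.70 ≈ 6.7 mm.
Precipitation = ε × PW = 0.31 × 6.7 = 2.1 mm.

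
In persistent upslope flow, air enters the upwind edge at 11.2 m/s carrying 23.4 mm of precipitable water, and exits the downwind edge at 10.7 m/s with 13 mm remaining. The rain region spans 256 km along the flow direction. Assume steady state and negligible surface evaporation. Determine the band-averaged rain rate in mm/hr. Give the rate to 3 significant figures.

Column moisture flux per unit crosswind length is F = V × PW.
Inflow: F_in = 11.2 × 23.4 = 262.08 mm·m/s
Outflow: F_out = 10.7 × 13 = 139.1 mm·m/s
Steady-state rate R = (F_in − F_out)/L = (262.08 − 139.1) / 256000 m = 4.804e-04 mm/s.
R = 4.804e-04 × 3600 = 1.73 mm/hr.

R ≈ 1.73 mm/hr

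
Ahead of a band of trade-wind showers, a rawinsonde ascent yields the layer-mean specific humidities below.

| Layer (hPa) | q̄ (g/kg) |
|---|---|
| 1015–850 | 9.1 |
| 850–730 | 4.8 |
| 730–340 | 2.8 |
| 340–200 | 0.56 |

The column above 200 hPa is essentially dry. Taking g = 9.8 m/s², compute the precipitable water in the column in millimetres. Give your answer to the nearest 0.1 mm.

Precipitable water is the column-integrated vapour mass per unit area: PW = (1/g) Σ q̄ Δp, with q in kg/kg and Δp in Pa (1 kg/m² of water = 1 mm).
Layer 1015–850 hPa: Δp = 165 hPa = 16500 Pa, q̄ = 0.0091 kg/kg → 0.0091 × 16500 / 9.8 = 15.32 mm
Layer 850–730 hPa: Δp = 120 hPa = 12000 Pa, q̄ = 0.0048 kg/kg → 0.0048 × 12000 / 9.8 = 5.88 mm
Layer 730–340 hPa: Δp = 390 hPa = 39000 Pa, q̄ = 0.0028 kg/kg → 0.0028 × 39000 / 9.8 = 11.14 mm
Layer 340–200 hPa: Δp = 140 hPa = 14000 Pa, q̄ = 0.00056 kg/kg → 0.00056 × 14000 / 9.8 = 0.80 mm
PW = 15.32 + 5.88 + 11.14 + 0.80 = 33.14 ≈ 33.1 mm.

PW ≈ 33.1 mm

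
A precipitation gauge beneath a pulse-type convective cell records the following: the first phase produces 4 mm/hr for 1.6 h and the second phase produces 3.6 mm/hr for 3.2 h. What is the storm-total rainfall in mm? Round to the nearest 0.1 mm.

total ≈ 17.9 mm

Total = Σ Rᵢ Δtᵢ = 4 × 1.6 + 3.6 × 3.2
      = 6.4 + 11.52 = 17.9 mm.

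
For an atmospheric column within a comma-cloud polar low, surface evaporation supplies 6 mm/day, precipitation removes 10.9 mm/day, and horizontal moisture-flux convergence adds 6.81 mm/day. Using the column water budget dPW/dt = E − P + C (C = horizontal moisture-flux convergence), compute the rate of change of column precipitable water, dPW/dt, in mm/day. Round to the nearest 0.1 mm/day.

dPW/dt ≈ 1.9 mm/day

dPW/dt = E − P + C = 6 − 10.9 + (6.81) = 1.9 mm/day.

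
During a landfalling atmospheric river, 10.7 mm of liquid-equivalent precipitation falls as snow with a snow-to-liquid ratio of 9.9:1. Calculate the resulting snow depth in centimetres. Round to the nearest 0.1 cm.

snow depth ≈ 10.6 cm

Snow depth = liquid × ratio = 10.7 mm × 9.9 = 105.93 mm = 10.6 cm.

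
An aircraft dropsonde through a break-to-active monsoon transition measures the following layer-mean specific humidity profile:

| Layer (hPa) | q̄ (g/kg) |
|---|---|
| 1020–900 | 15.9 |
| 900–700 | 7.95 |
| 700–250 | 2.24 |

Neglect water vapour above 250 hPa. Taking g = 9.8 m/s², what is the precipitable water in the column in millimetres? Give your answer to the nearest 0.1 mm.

Precipitable water is the column-integrated vapour mass per unit area: PW = (1/g) Σ q̄ Δp, with q in kg/kg and Δp in Pa (1 kg/m² of water = 1 mm).
Layer 1020–900 hPa: Δp = 120 hPa = 12000 Pa, q̄ = 0.0159 kg/kg → 0.0159 × 12000 / 9.8 = 19.47 mm
Layer 900–700 hPa: Δp = 200 hPa = 20000 Pa, q̄ = 0.00795 kg/kg → 0.00795 × 20000 / 9.8 = 16.22 mm
Layer 700–250 hPa: Δp = 450 hPa = 45000 Pa, q̄ = 0.00224 kg/kg → 0.00224 × 45000 / 9.8 = 10.29 mm
PW = 19.47 + 16.22 + 10.29 = 45.98 ≈ 46.0 mm.

PW ≈ 46.0 mm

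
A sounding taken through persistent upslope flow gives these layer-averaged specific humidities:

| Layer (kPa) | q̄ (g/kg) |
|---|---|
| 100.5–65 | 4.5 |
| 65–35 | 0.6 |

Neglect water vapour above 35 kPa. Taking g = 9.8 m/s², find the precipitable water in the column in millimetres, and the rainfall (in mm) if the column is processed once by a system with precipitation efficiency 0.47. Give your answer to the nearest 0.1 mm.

Precipitable water is the column-integrated vapour mass per unit area: PW = (1/g) Σ q̄ Δp, with q in kg/kg and Δp in Pa (1 kg/m² of water = 1 mm).
Layer 100.5–65 kPa: Δp = 355 hPa = 35500 Pa, q̄ = 0.0045 kg/kg → 0.0045 × 35500 / 9.8 = 16.30 mm
Layer 65–35 kPa: Δp = 300 hPa = 30000 Pa, q̄ = 0.0006 kg/kg → 0.0006 × 30000 / 9.8 = 1.84 mm
PW = 16.30 + 1.84 = 18.14 ≈ 18.1 mm.
Rainfall = ε × PW = 0.47 × 18.1 = 8.5 mm.

PW ≈ 18.1 mm; rainfall ≈ 8.5 mm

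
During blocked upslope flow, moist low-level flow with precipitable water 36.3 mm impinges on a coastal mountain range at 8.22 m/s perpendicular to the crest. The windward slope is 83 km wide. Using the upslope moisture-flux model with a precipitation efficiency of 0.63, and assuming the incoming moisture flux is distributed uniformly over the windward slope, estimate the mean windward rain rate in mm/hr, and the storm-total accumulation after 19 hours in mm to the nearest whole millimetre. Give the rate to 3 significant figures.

Incoming column moisture flux per unit ridge length: F = V × PW = 8.22 × 36.3 = 298.386 mm·m/s.
Spread over the 83 km slope with efficiency ε = 0.63: R = ε·F/W = 0.63 × 298.386 / 83000 m = 2.265e-03 mm/s.
R = 2.265e-03 × 3600 = 8.15 mm/hr.
Over 19 h: total = 8.15 × 19 = 154.85 ≈ 155 mm.

R ≈ 8.15 mm/hr; total ≈ 155 mm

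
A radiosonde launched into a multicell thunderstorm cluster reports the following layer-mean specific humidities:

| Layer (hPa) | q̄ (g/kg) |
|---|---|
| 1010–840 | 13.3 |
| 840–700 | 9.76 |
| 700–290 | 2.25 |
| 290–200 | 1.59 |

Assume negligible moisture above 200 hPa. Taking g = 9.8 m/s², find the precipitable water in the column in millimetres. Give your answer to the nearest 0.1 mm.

Precipitable water is the column-integrated vapour mass per unit area: PW = (1/g) Σ q̄ Δp, with q in kg/kg and Δp in Pa (1 kg/m² of water = 1 mm).
Layer 1010–840 hPa: Δp = 170 hPa = 17000 Pa, q̄ = 0.0133 kg/kg → 0.0133 × 17000 / 9.8 = 23.07 mm
Layer 840–700 hPa: Δp = 140 hPa = 14000 Pa, q̄ = 0.00976 kg/kg → 0.00976 × 14000 / 9.8 = 13.94 mm
Layer 700–290 hPa: Δp = 410 hPa = 41000 Pa, q̄ = 0.00225 kg/kg → 0.00225 × 41000 / 9.8 = 9.41 mm
Layer 290–200 hPa: Δp = 90 hPa = 9000 Pa, q̄ = 0.00159 kg/kg → 0.00159 × 9000 / 9.8 = 1.46 mm
PW = 23.07 + 13.94 + 9.41 + 1.46 = 47.88 ≈ 47.9 mm.

PW ≈ 47.9 mm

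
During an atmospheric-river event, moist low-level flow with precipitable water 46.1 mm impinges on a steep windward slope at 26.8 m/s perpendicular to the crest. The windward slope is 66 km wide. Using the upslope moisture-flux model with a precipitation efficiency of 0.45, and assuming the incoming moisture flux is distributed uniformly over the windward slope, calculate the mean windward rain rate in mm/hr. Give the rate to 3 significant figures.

Incoming column moisture flux per unit ridge length: F = V × PW = 26.8 × 46.1 = 1235.48 mm·m/s.
Spread over the 66 km slope with efficiency ε = 0.45: R = ε·F/W = 0.45 × 1235.48 / 66000 m = 8.424e-03 mm/s.
R = 8.424e-03 × 3600 = 30.3 mm/hr.

R ≈ 30.3 mm/hr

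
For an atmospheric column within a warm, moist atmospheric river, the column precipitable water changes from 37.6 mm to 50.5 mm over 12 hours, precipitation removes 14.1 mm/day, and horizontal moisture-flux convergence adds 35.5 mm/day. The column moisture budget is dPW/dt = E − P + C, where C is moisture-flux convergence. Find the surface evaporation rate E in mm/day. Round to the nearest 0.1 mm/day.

E ≈ 4.4 mm/day

dPW/dt = (50.5 − 37.6) mm / (12/24 day) = +25.800 mm/day.
E = dPW/dt + P − C = (+25.800) + 14.1 − (35.5) = 4.4 mm/day.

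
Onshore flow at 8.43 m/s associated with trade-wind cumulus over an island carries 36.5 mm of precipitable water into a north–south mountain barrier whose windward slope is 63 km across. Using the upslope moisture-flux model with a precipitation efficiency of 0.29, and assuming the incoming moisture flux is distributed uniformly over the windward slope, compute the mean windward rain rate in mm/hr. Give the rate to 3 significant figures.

Incoming column moisture flux per unit ridge length: F = V × PW = 8.43 × 36.5 = 307.695 mm·m/s.
Spread over the 63 km slope with efficiency ε = 0.29: R = ε·F/W = 0.29 × 307.695 / 63000 m = 1.416e-03 mm/s.
R = 1.416e-03 × 3600 = 5.10 mm/hr.

R ≈ 5.10 mm/hr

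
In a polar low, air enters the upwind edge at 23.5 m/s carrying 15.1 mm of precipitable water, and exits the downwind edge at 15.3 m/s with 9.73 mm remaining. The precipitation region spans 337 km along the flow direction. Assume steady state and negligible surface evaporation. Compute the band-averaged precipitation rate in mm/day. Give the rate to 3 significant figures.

Column moisture flux per unit crosswind length is F = V × PW.
Inflow: F_in = 23.5 × 15.1 = 354.85 mm·m/s
Outflow: F_out = 15.3 × 9.73 = 148.869 mm·m/s
Steady-state rate R = (F_in − F_out)/L = (354.85 − 148.869) / 337000 m = 6.112e-04 mm/s.
R = 6.112e-04 × 3600 × 24 = 52.8 mm/day.

R ≈ 52.8 mm/day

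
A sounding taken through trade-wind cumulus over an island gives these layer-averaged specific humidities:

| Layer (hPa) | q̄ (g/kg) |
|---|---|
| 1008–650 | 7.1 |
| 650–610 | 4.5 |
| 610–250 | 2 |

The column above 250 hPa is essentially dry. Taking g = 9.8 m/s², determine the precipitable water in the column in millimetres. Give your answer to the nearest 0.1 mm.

PW ≈ 35.1 mm

Precipitable water is the column-integrated vapour mass per unit area: PW = (1/g) Σ q̄ Δp, with q in kg/kg and Δp in Pa (1 kg/m² of water = 1 mm).
Layer 1008–650 hPa: Δp = 358 hPa = 35800 Pa, q̄ = 0.0071 kg/kg → 0.0071 × 35800 / 9.8 = 25.94 mm
Layer 650–610 hPa: Δp = 40 hPa = 4000 Pa, q̄ = 0.0045 kg/kg → 0.0045 × 4000 / 9.8 = 1.84 mm
Layer 610–250 hPa: Δp = 360 hPa = 36000 Pa, q̄ = 0.002 kg/kg → 0.002 × 36000 / 9.8 = 7.35 mm
PW = 25.94 + 1.84 + 7.35 = 35.13 ≈ 35.1 mm.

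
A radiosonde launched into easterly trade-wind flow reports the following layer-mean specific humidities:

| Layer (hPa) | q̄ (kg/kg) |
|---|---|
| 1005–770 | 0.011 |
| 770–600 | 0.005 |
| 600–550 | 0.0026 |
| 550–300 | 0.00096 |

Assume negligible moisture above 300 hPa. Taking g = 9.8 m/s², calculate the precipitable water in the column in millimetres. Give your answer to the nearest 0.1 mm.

Precipitable water is the column-integrated vapour mass per unit area: PW = (1/g) Σ q̄ Δp, with q in kg/kg and Δp in Pa (1 kg/m² of water = 1 mm).
Layer 1005–770 hPa: Δp = 235 hPa = 23500 Pa, q̄ = 0.011 kg/kg → 0.011 × 23500 / 9.8 = 26.38 mm
Layer 770–600 hPa: Δp = 170 hPa = 17000 Pa, q̄ = 0.005 kg/kg → 0.005 × 17000 / 9.8 = 8.67 mm
Layer 600–550 hPa: Δp = 50 hPa = 5000 Pa, q̄ = 0.0026 kg/kg → 0.0026 × 5000 / 9.8 = 1.33 mm
Layer 550–300 hPa: Δp = 250 hPa = 25000 Pa, q̄ = 0.00096 kg/kg → 0.00096 × 25000 / 9.8 = 2.45 mm
PW = 26.38 + 8.67 + 1.33 + 2.45 = 38.83 ≈ 38.8 mm.

PW ≈ 38.8 mm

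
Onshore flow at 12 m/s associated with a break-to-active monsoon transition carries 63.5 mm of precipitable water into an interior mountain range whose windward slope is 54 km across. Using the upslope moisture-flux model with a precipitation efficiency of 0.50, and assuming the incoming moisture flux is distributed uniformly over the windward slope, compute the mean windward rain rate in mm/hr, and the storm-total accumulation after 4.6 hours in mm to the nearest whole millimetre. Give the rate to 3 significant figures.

R ≈ 25.4 mm/hr; total ≈ 117 mm

Incoming column moisture flux per unit ridge length: F = V × PW = 12 × 63.5 = 762 mm·m/s.
Spread over the 54 km slope with efficiency ε = 0.50: R = ε·F/W = 0.50 × 762 / 54000 m = 7.056e-03 mm/s.
R = 7.056e-03 × 3600 = 25.4 mm/hr.
Over 4.6 h: total = 25.4 × 4.6 = 116.84 ≈ 117 mm.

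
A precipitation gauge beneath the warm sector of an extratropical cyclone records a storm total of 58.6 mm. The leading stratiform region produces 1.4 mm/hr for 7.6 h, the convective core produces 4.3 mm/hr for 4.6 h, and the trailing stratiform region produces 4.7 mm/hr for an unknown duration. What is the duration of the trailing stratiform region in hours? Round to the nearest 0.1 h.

duration ≈ 6.0 h

Known phases: 1.4 × 7.6 + 4.3 × 4.6 = 10.64 + 19.78 = 30.42 mm.
Remaining depth = 58.6 − 30.42 = 28.18 mm.
Duration = 28.18 / 4.7 = 6.0 h.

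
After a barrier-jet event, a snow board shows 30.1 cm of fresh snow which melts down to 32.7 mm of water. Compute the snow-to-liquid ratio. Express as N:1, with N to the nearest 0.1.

ratio ≈ 9.2

Ratio = snow depth / SWE = 301 mm / 32.7 mm = 9.2, i.e. 9.2:1.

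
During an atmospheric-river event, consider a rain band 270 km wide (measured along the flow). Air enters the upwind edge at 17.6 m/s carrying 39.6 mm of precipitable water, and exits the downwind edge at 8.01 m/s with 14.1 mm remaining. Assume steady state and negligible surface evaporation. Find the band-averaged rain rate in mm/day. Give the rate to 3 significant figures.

R ≈ 187 mm/day

Column moisture flux per unit crosswind length is F = V × PW.
Inflow: F_in = 17.6 × 39.6 = 696.96 mm·m/s
Outflow: F_out = 8.01 × 14.1 = 112.941 mm·m/s
Steady-state rate R = (F_in − F_out)/L = (696.96 − 112.941) / 270000 m = 2.163e-03 mm/s.
R = 2.163e-03 × 3600 × 24 = 187 mm/day.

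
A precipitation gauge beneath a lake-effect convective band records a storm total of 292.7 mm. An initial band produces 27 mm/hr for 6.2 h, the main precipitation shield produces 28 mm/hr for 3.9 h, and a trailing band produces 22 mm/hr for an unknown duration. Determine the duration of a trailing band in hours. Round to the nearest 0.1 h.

duration ≈ 0.7 h

Known phases: 27 × 6.2 + 28 × 3.9 = 167.4 + 109.2 = 276.6 mm.
Remaining depth = 292.7 − 276.6 = 16.1 mm.
Duration = 16.1 / 22 = 0.7 h.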